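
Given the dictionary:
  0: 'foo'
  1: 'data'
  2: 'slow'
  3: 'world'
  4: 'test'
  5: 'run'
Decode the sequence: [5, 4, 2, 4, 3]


Look up each index in the dictionary:
  5 -> 'run'
  4 -> 'test'
  2 -> 'slow'
  4 -> 'test'
  3 -> 'world'

Decoded: "run test slow test world"


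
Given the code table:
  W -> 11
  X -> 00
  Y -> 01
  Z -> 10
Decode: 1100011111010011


Decoding:
11 -> W
00 -> X
01 -> Y
11 -> W
11 -> W
01 -> Y
00 -> X
11 -> W


Result: WXYWWYXW


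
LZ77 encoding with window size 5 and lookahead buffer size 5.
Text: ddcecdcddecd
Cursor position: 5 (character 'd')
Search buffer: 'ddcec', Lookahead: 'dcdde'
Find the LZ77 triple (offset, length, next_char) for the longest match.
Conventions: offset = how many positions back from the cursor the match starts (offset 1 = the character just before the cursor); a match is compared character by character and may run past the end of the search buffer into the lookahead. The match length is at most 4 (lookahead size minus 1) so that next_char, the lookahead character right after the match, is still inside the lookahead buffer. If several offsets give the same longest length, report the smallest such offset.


Try each offset into the search buffer:
  offset=1 (pos 4, char 'c'): match length 0
  offset=2 (pos 3, char 'e'): match length 0
  offset=3 (pos 2, char 'c'): match length 0
  offset=4 (pos 1, char 'd'): match length 2
  offset=5 (pos 0, char 'd'): match length 1
Longest match has length 2 at offset 4.
next_char = character at position 5 + 2 = 7 -> 'd'

Best match: offset=4, length=2 (matching 'dc' starting at position 1)
LZ77 triple: (4, 2, 'd')


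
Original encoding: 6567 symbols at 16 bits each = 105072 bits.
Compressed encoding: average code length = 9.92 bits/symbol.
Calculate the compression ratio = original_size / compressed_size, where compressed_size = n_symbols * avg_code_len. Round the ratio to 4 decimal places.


original_size = n_symbols * orig_bits = 6567 * 16 = 105072 bits
compressed_size = n_symbols * avg_code_len = 6567 * 9.92 = 65144.64 bits
ratio = original_size / compressed_size = 105072 / 65144.64 = 1.6129

Compression ratio = 1.6129


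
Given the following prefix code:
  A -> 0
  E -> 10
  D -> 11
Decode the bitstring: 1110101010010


Decoding step by step:
Bits 11 -> D
Bits 10 -> E
Bits 10 -> E
Bits 10 -> E
Bits 10 -> E
Bits 0 -> A
Bits 10 -> E


Decoded message: DEEEEAE


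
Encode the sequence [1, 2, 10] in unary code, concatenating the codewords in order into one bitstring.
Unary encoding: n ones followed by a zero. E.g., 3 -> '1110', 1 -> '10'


Encode each number as n ones followed by a terminating 0:
  1 -> 10 (2 bits)
  2 -> 110 (3 bits)
  10 -> 11111111110 (11 bits)
Total length = 2 + 3 + 11 = 16 bits.

Unary([1, 2, 10]) = 1011011111111110 (16 bits)


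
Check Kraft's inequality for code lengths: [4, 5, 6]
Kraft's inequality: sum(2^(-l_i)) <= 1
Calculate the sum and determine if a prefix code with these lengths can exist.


Sum = 2^(-4) + 2^(-5) + 2^(-6)
    = 0.0625 + 0.03125 + 0.015625
    = 7/64 = 0.109375
Since 0.109375 <= 1, Kraft's inequality IS satisfied.
A prefix code with these lengths CAN exist.

Kraft sum = 0.109375. Satisfied.


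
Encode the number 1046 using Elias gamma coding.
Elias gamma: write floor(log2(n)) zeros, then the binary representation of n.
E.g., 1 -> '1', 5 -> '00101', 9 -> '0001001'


num_bits = floor(log2(1046)) + 1 = 11
leading_zeros = num_bits - 1 = 10
binary(1046) = 10000010110

Elias gamma(1046) = '0000000000' + '10000010110' = 000000000010000010110 (21 bits)


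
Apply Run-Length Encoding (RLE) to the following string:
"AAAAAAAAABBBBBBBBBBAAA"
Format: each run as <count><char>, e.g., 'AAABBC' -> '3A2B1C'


Scanning runs left to right:
  i=0: run of 'A' x 9 -> '9A'
  i=9: run of 'B' x 10 -> '10B'
  i=19: run of 'A' x 3 -> '3A'

RLE = 9A10B3A


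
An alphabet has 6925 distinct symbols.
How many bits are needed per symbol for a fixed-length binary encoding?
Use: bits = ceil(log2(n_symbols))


log2(6925) = 12.7576
Bracket: 2^12 = 4096 < 6925 <= 2^13 = 8192
So ceil(log2(6925)) = 13

bits = ceil(log2(6925)) = ceil(12.7576) = 13 bits


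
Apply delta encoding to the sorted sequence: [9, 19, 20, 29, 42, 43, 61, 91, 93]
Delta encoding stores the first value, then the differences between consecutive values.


First value: 9
Deltas:
  19 - 9 = 10
  20 - 19 = 1
  29 - 20 = 9
  42 - 29 = 13
  43 - 42 = 1
  61 - 43 = 18
  91 - 61 = 30
  93 - 91 = 2


Delta encoded: [9, 10, 1, 9, 13, 1, 18, 30, 2]


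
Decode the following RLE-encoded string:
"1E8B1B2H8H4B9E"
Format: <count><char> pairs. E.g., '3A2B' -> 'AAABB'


Expanding each <count><char> pair:
  1E -> 'E'
  8B -> 'BBBBBBBB'
  1B -> 'B'
  2H -> 'HH'
  8H -> 'HHHHHHHH'
  4B -> 'BBBB'
  9E -> 'EEEEEEEEE'

Decoded = EBBBBBBBBBHHHHHHHHHHBBBBEEEEEEEEE


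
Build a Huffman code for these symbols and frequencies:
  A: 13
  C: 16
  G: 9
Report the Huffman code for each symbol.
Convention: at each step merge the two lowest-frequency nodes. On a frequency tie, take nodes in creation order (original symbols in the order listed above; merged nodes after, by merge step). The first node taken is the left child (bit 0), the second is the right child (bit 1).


Huffman tree construction:
Step 1: Merge G(9) + A(13) = 22
Step 2: Merge C(16) + (G+A)(22) = 38
Read each symbol's code off the tree from the root (left child = 0, right child = 1).

Codes:
  A: 11 (length 2)
  C: 0 (length 1)
  G: 10 (length 2)
Average code length: 60/38 = 1.5789 bits/symbol


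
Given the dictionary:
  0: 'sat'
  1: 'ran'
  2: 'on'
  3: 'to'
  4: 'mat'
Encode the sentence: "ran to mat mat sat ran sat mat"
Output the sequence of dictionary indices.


Look up each word in the dictionary:
  'ran' -> 1
  'to' -> 3
  'mat' -> 4
  'mat' -> 4
  'sat' -> 0
  'ran' -> 1
  'sat' -> 0
  'mat' -> 4

Encoded: [1, 3, 4, 4, 0, 1, 0, 4]


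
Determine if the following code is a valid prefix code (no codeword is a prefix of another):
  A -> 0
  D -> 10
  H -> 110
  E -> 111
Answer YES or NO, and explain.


Checking each pair (does one codeword prefix another?):
  A='0' vs D='10': no prefix
  A='0' vs H='110': no prefix
  A='0' vs E='111': no prefix
  D='10' vs A='0': no prefix
  D='10' vs H='110': no prefix
  D='10' vs E='111': no prefix
  H='110' vs A='0': no prefix
  H='110' vs D='10': no prefix
  H='110' vs E='111': no prefix
  E='111' vs A='0': no prefix
  E='111' vs D='10': no prefix
  E='111' vs H='110': no prefix
No violation found over all pairs.

YES -- this is a valid prefix code. No codeword is a prefix of any other codeword.


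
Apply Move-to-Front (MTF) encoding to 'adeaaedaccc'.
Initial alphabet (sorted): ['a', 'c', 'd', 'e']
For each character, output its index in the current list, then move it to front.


MTF encoding:
'a': index 0 in ['a', 'c', 'd', 'e'] -> ['a', 'c', 'd', 'e']
'd': index 2 in ['a', 'c', 'd', 'e'] -> ['d', 'a', 'c', 'e']
'e': index 3 in ['d', 'a', 'c', 'e'] -> ['e', 'd', 'a', 'c']
'a': index 2 in ['e', 'd', 'a', 'c'] -> ['a', 'e', 'd', 'c']
'a': index 0 in ['a', 'e', 'd', 'c'] -> ['a', 'e', 'd', 'c']
'e': index 1 in ['a', 'e', 'd', 'c'] -> ['e', 'a', 'd', 'c']
'd': index 2 in ['e', 'a', 'd', 'c'] -> ['d', 'e', 'a', 'c']
'a': index 2 in ['d', 'e', 'a', 'c'] -> ['a', 'd', 'e', 'c']
'c': index 3 in ['a', 'd', 'e', 'c'] -> ['c', 'a', 'd', 'e']
'c': index 0 in ['c', 'a', 'd', 'e'] -> ['c', 'a', 'd', 'e']
'c': index 0 in ['c', 'a', 'd', 'e'] -> ['c', 'a', 'd', 'e']


Output: [0, 2, 3, 2, 0, 1, 2, 2, 3, 0, 0]


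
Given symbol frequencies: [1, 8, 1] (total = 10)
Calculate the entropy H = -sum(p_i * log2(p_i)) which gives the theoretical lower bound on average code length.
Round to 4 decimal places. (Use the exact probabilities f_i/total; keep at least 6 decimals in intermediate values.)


Per-symbol terms -p_i * log2(p_i) with p_i = f_i/10:
  p = 1/10 = 0.100000: log2(p) = -3.321928, -p*log2(p) = 0.332193
  p = 8/10 = 0.800000: log2(p) = -0.321928, -p*log2(p) = 0.257542
  p = 1/10 = 0.100000: log2(p) = -3.321928, -p*log2(p) = 0.332193
H = 0.332193 + 0.257542 + 0.332193 = 0.921928

H = 0.9219 bits/symbol


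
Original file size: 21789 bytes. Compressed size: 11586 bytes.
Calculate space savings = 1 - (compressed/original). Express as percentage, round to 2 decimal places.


ratio = compressed/original = 11586/21789 = 0.531736
savings = 1 - ratio = 1 - 0.531736 = 0.468264
as a percentage: 0.468264 * 100 = 46.83%

Space savings = 1 - 11586/21789 = 46.83%


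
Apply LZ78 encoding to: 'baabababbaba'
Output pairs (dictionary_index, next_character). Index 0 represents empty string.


LZ78 encoding steps:
Dictionary: {0: ''}
Step 1: w='' (idx 0), next='b' -> output (0, 'b'), add 'b' as idx 1
Step 2: w='' (idx 0), next='a' -> output (0, 'a'), add 'a' as idx 2
Step 3: w='a' (idx 2), next='b' -> output (2, 'b'), add 'ab' as idx 3
Step 4: w='ab' (idx 3), next='a' -> output (3, 'a'), add 'aba' as idx 4
Step 5: w='b' (idx 1), next='b' -> output (1, 'b'), add 'bb' as idx 5
Step 6: w='aba' (idx 4), end of input -> output (4, '')


Encoded: [(0, 'b'), (0, 'a'), (2, 'b'), (3, 'a'), (1, 'b'), (4, '')]


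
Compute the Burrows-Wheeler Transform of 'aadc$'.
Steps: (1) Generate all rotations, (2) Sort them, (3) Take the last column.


Rotations (sorted):
  0: $aadc -> last char: c
  1: aadc$ -> last char: $
  2: adc$a -> last char: a
  3: c$aad -> last char: d
  4: dc$aa -> last char: a


BWT = c$ada


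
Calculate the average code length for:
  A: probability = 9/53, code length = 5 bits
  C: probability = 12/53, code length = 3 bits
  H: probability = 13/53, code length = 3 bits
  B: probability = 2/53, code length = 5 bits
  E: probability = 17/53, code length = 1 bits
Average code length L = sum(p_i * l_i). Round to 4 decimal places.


Weighted contributions p_i * l_i:
  A: (9/53) * 5 = 45/53
  C: (12/53) * 3 = 36/53
  H: (13/53) * 3 = 39/53
  B: (2/53) * 5 = 10/53
  E: (17/53) * 1 = 17/53
Sum = (45 + 36 + 39 + 10 + 17)/53 = 147/53

L = 147/53 = 2.7736 bits/symbol


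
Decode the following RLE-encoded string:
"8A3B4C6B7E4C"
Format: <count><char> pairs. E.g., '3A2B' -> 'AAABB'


Expanding each <count><char> pair:
  8A -> 'AAAAAAAA'
  3B -> 'BBB'
  4C -> 'CCCC'
  6B -> 'BBBBBB'
  7E -> 'EEEEEEE'
  4C -> 'CCCC'

Decoded = AAAAAAAABBBCCCCBBBBBBEEEEEEECCCC


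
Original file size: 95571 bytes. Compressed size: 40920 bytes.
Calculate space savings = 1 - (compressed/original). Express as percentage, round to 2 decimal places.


ratio = compressed/original = 40920/95571 = 0.428163
savings = 1 - ratio = 1 - 0.428163 = 0.571837
as a percentage: 0.571837 * 100 = 57.18%

Space savings = 1 - 40920/95571 = 57.18%


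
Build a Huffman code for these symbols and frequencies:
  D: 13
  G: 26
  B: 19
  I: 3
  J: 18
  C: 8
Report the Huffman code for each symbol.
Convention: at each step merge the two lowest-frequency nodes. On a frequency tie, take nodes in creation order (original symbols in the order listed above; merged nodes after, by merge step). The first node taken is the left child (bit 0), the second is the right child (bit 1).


Huffman tree construction:
Step 1: Merge I(3) + C(8) = 11
Step 2: Merge (I+C)(11) + D(13) = 24
Step 3: Merge J(18) + B(19) = 37
Step 4: Merge ((I+C)+D)(24) + G(26) = 50
Step 5: Merge (J+B)(37) + (((I+C)+D)+G)(50) = 87
Read each symbol's code off the tree from the root (left child = 0, right child = 1).

Codes:
  D: 101 (length 3)
  G: 11 (length 2)
  B: 01 (length 2)
  I: 1000 (length 4)
  J: 00 (length 2)
  C: 1001 (length 4)
Average code length: 209/87 = 2.4023 bits/symbol


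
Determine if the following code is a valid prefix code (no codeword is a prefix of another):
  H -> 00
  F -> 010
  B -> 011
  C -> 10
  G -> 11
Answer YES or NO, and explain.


Checking each pair (does one codeword prefix another?):
  H='00' vs F='010': no prefix
  H='00' vs B='011': no prefix
  H='00' vs C='10': no prefix
  H='00' vs G='11': no prefix
  F='010' vs H='00': no prefix
  F='010' vs B='011': no prefix
  F='010' vs C='10': no prefix
  F='010' vs G='11': no prefix
  B='011' vs H='00': no prefix
  B='011' vs F='010': no prefix
  B='011' vs C='10': no prefix
  B='011' vs G='11': no prefix
  C='10' vs H='00': no prefix
  C='10' vs F='010': no prefix
  C='10' vs B='011': no prefix
  C='10' vs G='11': no prefix
  G='11' vs H='00': no prefix
  G='11' vs F='010': no prefix
  G='11' vs B='011': no prefix
  G='11' vs C='10': no prefix
No violation found over all pairs.

YES -- this is a valid prefix code. No codeword is a prefix of any other codeword.


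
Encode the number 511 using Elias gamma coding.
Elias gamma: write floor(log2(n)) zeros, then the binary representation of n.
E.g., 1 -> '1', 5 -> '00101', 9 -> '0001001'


num_bits = floor(log2(511)) + 1 = 9
leading_zeros = num_bits - 1 = 8
binary(511) = 111111111

Elias gamma(511) = '00000000' + '111111111' = 00000000111111111 (17 bits)


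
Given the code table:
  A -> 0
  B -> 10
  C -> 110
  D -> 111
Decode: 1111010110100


Decoding:
111 -> D
10 -> B
10 -> B
110 -> C
10 -> B
0 -> A


Result: DBBCBA


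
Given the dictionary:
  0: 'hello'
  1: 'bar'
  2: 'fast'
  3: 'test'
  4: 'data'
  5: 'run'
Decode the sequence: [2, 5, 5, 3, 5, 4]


Look up each index in the dictionary:
  2 -> 'fast'
  5 -> 'run'
  5 -> 'run'
  3 -> 'test'
  5 -> 'run'
  4 -> 'data'

Decoded: "fast run run test run data"


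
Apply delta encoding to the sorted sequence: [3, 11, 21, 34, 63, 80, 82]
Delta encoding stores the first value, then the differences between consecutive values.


First value: 3
Deltas:
  11 - 3 = 8
  21 - 11 = 10
  34 - 21 = 13
  63 - 34 = 29
  80 - 63 = 17
  82 - 80 = 2


Delta encoded: [3, 8, 10, 13, 29, 17, 2]


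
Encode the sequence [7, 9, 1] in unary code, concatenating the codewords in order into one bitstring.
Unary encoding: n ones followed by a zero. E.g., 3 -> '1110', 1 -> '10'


Encode each number as n ones followed by a terminating 0:
  7 -> 11111110 (8 bits)
  9 -> 1111111110 (10 bits)
  1 -> 10 (2 bits)
Total length = 8 + 10 + 2 = 20 bits.

Unary([7, 9, 1]) = 11111110111111111010 (20 bits)


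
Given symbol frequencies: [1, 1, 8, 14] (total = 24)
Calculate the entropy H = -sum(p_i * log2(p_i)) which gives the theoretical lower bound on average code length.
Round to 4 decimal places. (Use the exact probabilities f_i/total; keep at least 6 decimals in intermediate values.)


Per-symbol terms -p_i * log2(p_i) with p_i = f_i/24:
  p = 1/24 = 0.041667: log2(p) = -4.584963, -p*log2(p) = 0.191040
  p = 1/24 = 0.041667: log2(p) = -4.584963, -p*log2(p) = 0.191040
  p = 8/24 = 0.333333: log2(p) = -1.584963, -p*log2(p) = 0.528321
  p = 14/24 = 0.583333: log2(p) = -0.777608, -p*log2(p) = 0.453604
H = 0.191040 + 0.191040 + 0.528321 + 0.453604 = 1.364005

H = 1.364 bits/symbol


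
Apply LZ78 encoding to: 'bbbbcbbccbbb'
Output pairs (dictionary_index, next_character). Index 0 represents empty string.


LZ78 encoding steps:
Dictionary: {0: ''}
Step 1: w='' (idx 0), next='b' -> output (0, 'b'), add 'b' as idx 1
Step 2: w='b' (idx 1), next='b' -> output (1, 'b'), add 'bb' as idx 2
Step 3: w='b' (idx 1), next='c' -> output (1, 'c'), add 'bc' as idx 3
Step 4: w='bb' (idx 2), next='c' -> output (2, 'c'), add 'bbc' as idx 4
Step 5: w='' (idx 0), next='c' -> output (0, 'c'), add 'c' as idx 5
Step 6: w='bb' (idx 2), next='b' -> output (2, 'b'), add 'bbb' as idx 6


Encoded: [(0, 'b'), (1, 'b'), (1, 'c'), (2, 'c'), (0, 'c'), (2, 'b')]


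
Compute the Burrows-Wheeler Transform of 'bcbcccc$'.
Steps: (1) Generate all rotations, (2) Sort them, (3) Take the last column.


Rotations (sorted):
  0: $bcbcccc -> last char: c
  1: bcbcccc$ -> last char: $
  2: bcccc$bc -> last char: c
  3: c$bcbccc -> last char: c
  4: cbcccc$b -> last char: b
  5: cc$bcbcc -> last char: c
  6: ccc$bcbc -> last char: c
  7: cccc$bcb -> last char: b


BWT = c$ccbccb


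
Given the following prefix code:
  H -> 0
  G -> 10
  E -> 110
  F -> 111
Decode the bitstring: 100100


Decoding step by step:
Bits 10 -> G
Bits 0 -> H
Bits 10 -> G
Bits 0 -> H


Decoded message: GHGH


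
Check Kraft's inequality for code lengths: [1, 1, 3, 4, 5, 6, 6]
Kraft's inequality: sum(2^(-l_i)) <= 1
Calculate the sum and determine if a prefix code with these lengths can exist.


Sum = 2^(-1) + 2^(-1) + 2^(-3) + 2^(-4) + 2^(-5) + 2^(-6) + 2^(-6)
    = 0.5 + 0.5 + 0.125 + 0.0625 + 0.03125 + 0.015625 + 0.015625
    = 80/64 = 1.25
Since 1.25 > 1, Kraft's inequality is NOT satisfied.
A prefix code with these lengths CANNOT exist.

Kraft sum = 1.25. Not satisfied.


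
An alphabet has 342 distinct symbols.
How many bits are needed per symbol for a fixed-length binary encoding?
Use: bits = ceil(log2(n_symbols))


log2(342) = 8.4179
Bracket: 2^8 = 256 < 342 <= 2^9 = 512
So ceil(log2(342)) = 9

bits = ceil(log2(342)) = ceil(8.4179) = 9 bits


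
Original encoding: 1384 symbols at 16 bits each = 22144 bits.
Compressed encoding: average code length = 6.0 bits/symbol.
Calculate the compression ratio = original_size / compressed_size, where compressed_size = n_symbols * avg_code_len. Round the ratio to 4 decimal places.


original_size = n_symbols * orig_bits = 1384 * 16 = 22144 bits
compressed_size = n_symbols * avg_code_len = 1384 * 6.0 = 8304.0 bits
ratio = original_size / compressed_size = 22144 / 8304.0 = 2.6667

Compression ratio = 2.6667


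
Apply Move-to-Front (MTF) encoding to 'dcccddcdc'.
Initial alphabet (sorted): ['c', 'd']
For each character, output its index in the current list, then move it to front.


MTF encoding:
'd': index 1 in ['c', 'd'] -> ['d', 'c']
'c': index 1 in ['d', 'c'] -> ['c', 'd']
'c': index 0 in ['c', 'd'] -> ['c', 'd']
'c': index 0 in ['c', 'd'] -> ['c', 'd']
'd': index 1 in ['c', 'd'] -> ['d', 'c']
'd': index 0 in ['d', 'c'] -> ['d', 'c']
'c': index 1 in ['d', 'c'] -> ['c', 'd']
'd': index 1 in ['c', 'd'] -> ['d', 'c']
'c': index 1 in ['d', 'c'] -> ['c', 'd']


Output: [1, 1, 0, 0, 1, 0, 1, 1, 1]


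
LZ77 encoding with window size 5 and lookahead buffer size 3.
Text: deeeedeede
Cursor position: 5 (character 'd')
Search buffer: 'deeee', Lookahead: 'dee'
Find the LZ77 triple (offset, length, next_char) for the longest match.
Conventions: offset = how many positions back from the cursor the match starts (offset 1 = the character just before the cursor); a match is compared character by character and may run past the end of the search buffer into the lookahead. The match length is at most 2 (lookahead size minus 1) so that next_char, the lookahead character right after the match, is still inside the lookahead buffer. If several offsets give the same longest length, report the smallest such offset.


Try each offset into the search buffer:
  offset=1 (pos 4, char 'e'): match length 0
  offset=2 (pos 3, char 'e'): match length 0
  offset=3 (pos 2, char 'e'): match length 0
  offset=4 (pos 1, char 'e'): match length 0
  offset=5 (pos 0, char 'd'): match length 2
Longest match has length 2 at offset 5.
next_char = character at position 5 + 2 = 7 -> 'e'

Best match: offset=5, length=2 (matching 'de' starting at position 0)
LZ77 triple: (5, 2, 'e')


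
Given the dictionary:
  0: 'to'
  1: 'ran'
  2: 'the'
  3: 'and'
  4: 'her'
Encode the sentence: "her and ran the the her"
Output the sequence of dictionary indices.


Look up each word in the dictionary:
  'her' -> 4
  'and' -> 3
  'ran' -> 1
  'the' -> 2
  'the' -> 2
  'her' -> 4

Encoded: [4, 3, 1, 2, 2, 4]


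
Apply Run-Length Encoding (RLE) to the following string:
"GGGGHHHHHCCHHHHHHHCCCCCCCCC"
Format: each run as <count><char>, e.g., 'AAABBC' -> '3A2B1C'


Scanning runs left to right:
  i=0: run of 'G' x 4 -> '4G'
  i=4: run of 'H' x 5 -> '5H'
  i=9: run of 'C' x 2 -> '2C'
  i=11: run of 'H' x 7 -> '7H'
  i=18: run of 'C' x 9 -> '9C'

RLE = 4G5H2C7H9C


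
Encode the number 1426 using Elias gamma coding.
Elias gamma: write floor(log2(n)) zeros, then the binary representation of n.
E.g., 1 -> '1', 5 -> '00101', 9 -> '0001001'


num_bits = floor(log2(1426)) + 1 = 11
leading_zeros = num_bits - 1 = 10
binary(1426) = 10110010010

Elias gamma(1426) = '0000000000' + '10110010010' = 000000000010110010010 (21 bits)


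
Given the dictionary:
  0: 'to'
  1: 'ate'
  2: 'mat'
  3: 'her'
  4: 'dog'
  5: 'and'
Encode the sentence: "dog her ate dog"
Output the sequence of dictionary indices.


Look up each word in the dictionary:
  'dog' -> 4
  'her' -> 3
  'ate' -> 1
  'dog' -> 4

Encoded: [4, 3, 1, 4]


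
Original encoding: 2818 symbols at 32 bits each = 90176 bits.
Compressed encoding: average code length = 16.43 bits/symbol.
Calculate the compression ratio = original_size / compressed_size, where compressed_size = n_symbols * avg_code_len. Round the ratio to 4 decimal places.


original_size = n_symbols * orig_bits = 2818 * 32 = 90176 bits
compressed_size = n_symbols * avg_code_len = 2818 * 16.43 = 46299.74 bits
ratio = original_size / compressed_size = 90176 / 46299.74 = 1.9477

Compression ratio = 1.9477


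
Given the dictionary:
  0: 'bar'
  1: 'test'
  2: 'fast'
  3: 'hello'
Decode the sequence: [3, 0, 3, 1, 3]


Look up each index in the dictionary:
  3 -> 'hello'
  0 -> 'bar'
  3 -> 'hello'
  1 -> 'test'
  3 -> 'hello'

Decoded: "hello bar hello test hello"


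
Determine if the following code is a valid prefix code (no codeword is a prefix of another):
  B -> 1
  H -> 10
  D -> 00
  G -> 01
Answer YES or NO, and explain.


Checking each pair (does one codeword prefix another?):
  B='1' vs H='10': prefix -- VIOLATION

NO -- this is NOT a valid prefix code. B (1) is a prefix of H (10).


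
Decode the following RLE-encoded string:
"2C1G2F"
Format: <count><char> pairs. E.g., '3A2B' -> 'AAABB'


Expanding each <count><char> pair:
  2C -> 'CC'
  1G -> 'G'
  2F -> 'FF'

Decoded = CCGFF


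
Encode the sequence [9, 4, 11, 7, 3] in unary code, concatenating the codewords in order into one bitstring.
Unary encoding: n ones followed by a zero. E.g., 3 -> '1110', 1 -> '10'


Encode each number as n ones followed by a terminating 0:
  9 -> 1111111110 (10 bits)
  4 -> 11110 (5 bits)
  11 -> 111111111110 (12 bits)
  7 -> 11111110 (8 bits)
  3 -> 1110 (4 bits)
Total length = 10 + 5 + 12 + 8 + 4 = 39 bits.

Unary([9, 4, 11, 7, 3]) = 111111111011110111111111110111111101110 (39 bits)


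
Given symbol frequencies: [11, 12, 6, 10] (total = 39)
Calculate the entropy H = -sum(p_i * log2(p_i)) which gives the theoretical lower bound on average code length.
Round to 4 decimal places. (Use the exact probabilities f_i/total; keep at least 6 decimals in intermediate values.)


Per-symbol terms -p_i * log2(p_i) with p_i = f_i/39:
  p = 11/39 = 0.282051: log2(p) = -1.825971, -p*log2(p) = 0.515017
  p = 12/39 = 0.307692: log2(p) = -1.700440, -p*log2(p) = 0.523212
  p = 6/39 = 0.153846: log2(p) = -2.700440, -p*log2(p) = 0.415452
  p = 10/39 = 0.256410: log2(p) = -1.963474, -p*log2(p) = 0.503455
H = 0.515017 + 0.523212 + 0.415452 + 0.503455 = 1.957136

H = 1.9571 bits/symbol


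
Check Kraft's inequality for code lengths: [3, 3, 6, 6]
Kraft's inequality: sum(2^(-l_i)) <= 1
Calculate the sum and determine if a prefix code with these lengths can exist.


Sum = 2^(-3) + 2^(-3) + 2^(-6) + 2^(-6)
    = 0.125 + 0.125 + 0.015625 + 0.015625
    = 18/64 = 0.28125
Since 0.28125 <= 1, Kraft's inequality IS satisfied.
A prefix code with these lengths CAN exist.

Kraft sum = 0.28125. Satisfied.


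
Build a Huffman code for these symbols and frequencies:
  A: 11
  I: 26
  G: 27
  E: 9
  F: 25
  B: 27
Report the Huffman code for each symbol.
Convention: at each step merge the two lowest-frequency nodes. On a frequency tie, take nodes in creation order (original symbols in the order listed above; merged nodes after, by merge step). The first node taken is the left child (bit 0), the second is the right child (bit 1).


Huffman tree construction:
Step 1: Merge E(9) + A(11) = 20
Step 2: Merge (E+A)(20) + F(25) = 45
Step 3: Merge I(26) + G(27) = 53
Step 4: Merge B(27) + ((E+A)+F)(45) = 72
Step 5: Merge (I+G)(53) + (B+((E+A)+F))(72) = 125
Read each symbol's code off the tree from the root (left child = 0, right child = 1).

Codes:
  A: 1101 (length 4)
  I: 00 (length 2)
  G: 01 (length 2)
  E: 1100 (length 4)
  F: 111 (length 3)
  B: 10 (length 2)
Average code length: 315/125 = 2.5200 bits/symbol


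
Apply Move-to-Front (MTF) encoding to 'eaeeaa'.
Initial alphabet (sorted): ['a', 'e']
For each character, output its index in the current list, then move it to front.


MTF encoding:
'e': index 1 in ['a', 'e'] -> ['e', 'a']
'a': index 1 in ['e', 'a'] -> ['a', 'e']
'e': index 1 in ['a', 'e'] -> ['e', 'a']
'e': index 0 in ['e', 'a'] -> ['e', 'a']
'a': index 1 in ['e', 'a'] -> ['a', 'e']
'a': index 0 in ['a', 'e'] -> ['a', 'e']


Output: [1, 1, 1, 0, 1, 0]


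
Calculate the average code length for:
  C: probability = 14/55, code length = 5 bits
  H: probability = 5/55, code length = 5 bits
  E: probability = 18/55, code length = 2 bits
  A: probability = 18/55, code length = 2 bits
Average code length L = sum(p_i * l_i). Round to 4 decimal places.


Weighted contributions p_i * l_i:
  C: (14/55) * 5 = 70/55
  H: (5/55) * 5 = 25/55
  E: (18/55) * 2 = 36/55
  A: (18/55) * 2 = 36/55
Sum = (70 + 25 + 36 + 36)/55 = 167/55

L = 167/55 = 3.0364 bits/symbol


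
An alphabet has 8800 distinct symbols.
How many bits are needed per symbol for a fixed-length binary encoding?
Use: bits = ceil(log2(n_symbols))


log2(8800) = 13.1033
Bracket: 2^13 = 8192 < 8800 <= 2^14 = 16384
So ceil(log2(8800)) = 14

bits = ceil(log2(8800)) = ceil(13.1033) = 14 bits


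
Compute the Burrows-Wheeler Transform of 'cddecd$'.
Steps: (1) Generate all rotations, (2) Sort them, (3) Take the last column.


Rotations (sorted):
  0: $cddecd -> last char: d
  1: cd$cdde -> last char: e
  2: cddecd$ -> last char: $
  3: d$cddec -> last char: c
  4: ddecd$c -> last char: c
  5: decd$cd -> last char: d
  6: ecd$cdd -> last char: d


BWT = de$ccdd


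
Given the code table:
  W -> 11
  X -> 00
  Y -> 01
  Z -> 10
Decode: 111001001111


Decoding:
11 -> W
10 -> Z
01 -> Y
00 -> X
11 -> W
11 -> W


Result: WZYXWW


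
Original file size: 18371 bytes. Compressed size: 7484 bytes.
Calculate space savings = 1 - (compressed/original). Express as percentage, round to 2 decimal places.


ratio = compressed/original = 7484/18371 = 0.407381
savings = 1 - ratio = 1 - 0.407381 = 0.592619
as a percentage: 0.592619 * 100 = 59.26%

Space savings = 1 - 7484/18371 = 59.26%


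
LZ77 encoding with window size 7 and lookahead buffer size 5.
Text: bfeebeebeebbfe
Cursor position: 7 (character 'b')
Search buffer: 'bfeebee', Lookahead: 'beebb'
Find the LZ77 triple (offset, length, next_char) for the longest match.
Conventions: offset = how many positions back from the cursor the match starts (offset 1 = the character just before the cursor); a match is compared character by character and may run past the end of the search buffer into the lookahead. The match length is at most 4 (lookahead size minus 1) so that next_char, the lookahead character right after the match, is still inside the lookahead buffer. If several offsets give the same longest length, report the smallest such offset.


Try each offset into the search buffer:
  offset=1 (pos 6, char 'e'): match length 0
  offset=2 (pos 5, char 'e'): match length 0
  offset=3 (pos 4, char 'b'): match length 4
  offset=4 (pos 3, char 'e'): match length 0
  offset=5 (pos 2, char 'e'): match length 0
  offset=6 (pos 1, char 'f'): match length 0
  offset=7 (pos 0, char 'b'): match length 1
Longest match has length 4 at offset 3.
next_char = character at position 7 + 4 = 11 -> 'b'

Best match: offset=3, length=4 (matching 'beeb' starting at position 4)
LZ77 triple: (3, 4, 'b')


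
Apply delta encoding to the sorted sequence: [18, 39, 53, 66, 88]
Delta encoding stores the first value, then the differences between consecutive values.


First value: 18
Deltas:
  39 - 18 = 21
  53 - 39 = 14
  66 - 53 = 13
  88 - 66 = 22


Delta encoded: [18, 21, 14, 13, 22]


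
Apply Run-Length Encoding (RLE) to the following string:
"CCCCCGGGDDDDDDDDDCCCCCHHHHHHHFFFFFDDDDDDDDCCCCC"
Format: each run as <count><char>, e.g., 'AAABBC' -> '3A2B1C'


Scanning runs left to right:
  i=0: run of 'C' x 5 -> '5C'
  i=5: run of 'G' x 3 -> '3G'
  i=8: run of 'D' x 9 -> '9D'
  i=17: run of 'C' x 5 -> '5C'
  i=22: run of 'H' x 7 -> '7H'
  i=29: run of 'F' x 5 -> '5F'
  i=34: run of 'D' x 8 -> '8D'
  i=42: run of 'C' x 5 -> '5C'

RLE = 5C3G9D5C7H5F8D5C


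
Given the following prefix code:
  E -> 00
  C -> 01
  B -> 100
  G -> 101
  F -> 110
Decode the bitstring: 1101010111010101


Decoding step by step:
Bits 110 -> F
Bits 101 -> G
Bits 01 -> C
Bits 110 -> F
Bits 101 -> G
Bits 01 -> C


Decoded message: FGCFGC


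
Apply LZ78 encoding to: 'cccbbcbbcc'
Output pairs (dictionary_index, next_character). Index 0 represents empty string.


LZ78 encoding steps:
Dictionary: {0: ''}
Step 1: w='' (idx 0), next='c' -> output (0, 'c'), add 'c' as idx 1
Step 2: w='c' (idx 1), next='c' -> output (1, 'c'), add 'cc' as idx 2
Step 3: w='' (idx 0), next='b' -> output (0, 'b'), add 'b' as idx 3
Step 4: w='b' (idx 3), next='c' -> output (3, 'c'), add 'bc' as idx 4
Step 5: w='b' (idx 3), next='b' -> output (3, 'b'), add 'bb' as idx 5
Step 6: w='cc' (idx 2), end of input -> output (2, '')


Encoded: [(0, 'c'), (1, 'c'), (0, 'b'), (3, 'c'), (3, 'b'), (2, '')]


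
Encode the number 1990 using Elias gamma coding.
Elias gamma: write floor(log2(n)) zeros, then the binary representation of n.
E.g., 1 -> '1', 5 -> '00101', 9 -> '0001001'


num_bits = floor(log2(1990)) + 1 = 11
leading_zeros = num_bits - 1 = 10
binary(1990) = 11111000110

Elias gamma(1990) = '0000000000' + '11111000110' = 000000000011111000110 (21 bits)


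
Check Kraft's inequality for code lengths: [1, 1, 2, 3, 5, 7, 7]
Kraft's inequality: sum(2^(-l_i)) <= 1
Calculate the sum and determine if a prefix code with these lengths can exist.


Sum = 2^(-1) + 2^(-1) + 2^(-2) + 2^(-3) + 2^(-5) + 2^(-7) + 2^(-7)
    = 0.5 + 0.5 + 0.25 + 0.125 + 0.03125 + 0.0078125 + 0.0078125
    = 182/128 = 1.421875
Since 1.421875 > 1, Kraft's inequality is NOT satisfied.
A prefix code with these lengths CANNOT exist.

Kraft sum = 1.421875. Not satisfied.


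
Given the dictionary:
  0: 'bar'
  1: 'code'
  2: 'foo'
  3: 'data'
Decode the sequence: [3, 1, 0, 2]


Look up each index in the dictionary:
  3 -> 'data'
  1 -> 'code'
  0 -> 'bar'
  2 -> 'foo'

Decoded: "data code bar foo"


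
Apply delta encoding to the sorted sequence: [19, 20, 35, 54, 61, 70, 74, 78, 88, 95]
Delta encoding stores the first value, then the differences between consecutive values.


First value: 19
Deltas:
  20 - 19 = 1
  35 - 20 = 15
  54 - 35 = 19
  61 - 54 = 7
  70 - 61 = 9
  74 - 70 = 4
  78 - 74 = 4
  88 - 78 = 10
  95 - 88 = 7


Delta encoded: [19, 1, 15, 19, 7, 9, 4, 4, 10, 7]


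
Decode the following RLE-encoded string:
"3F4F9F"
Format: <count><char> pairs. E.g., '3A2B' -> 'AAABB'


Expanding each <count><char> pair:
  3F -> 'FFF'
  4F -> 'FFFF'
  9F -> 'FFFFFFFFF'

Decoded = FFFFFFFFFFFFFFFF


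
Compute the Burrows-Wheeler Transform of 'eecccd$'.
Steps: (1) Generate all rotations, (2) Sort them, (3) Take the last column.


Rotations (sorted):
  0: $eecccd -> last char: d
  1: cccd$ee -> last char: e
  2: ccd$eec -> last char: c
  3: cd$eecc -> last char: c
  4: d$eeccc -> last char: c
  5: ecccd$e -> last char: e
  6: eecccd$ -> last char: $


BWT = deccce$


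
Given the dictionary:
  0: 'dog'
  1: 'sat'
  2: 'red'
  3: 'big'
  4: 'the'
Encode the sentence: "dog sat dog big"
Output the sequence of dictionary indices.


Look up each word in the dictionary:
  'dog' -> 0
  'sat' -> 1
  'dog' -> 0
  'big' -> 3

Encoded: [0, 1, 0, 3]


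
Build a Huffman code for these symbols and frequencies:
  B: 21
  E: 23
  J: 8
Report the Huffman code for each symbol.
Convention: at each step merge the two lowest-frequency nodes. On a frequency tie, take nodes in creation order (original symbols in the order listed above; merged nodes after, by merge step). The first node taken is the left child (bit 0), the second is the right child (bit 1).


Huffman tree construction:
Step 1: Merge J(8) + B(21) = 29
Step 2: Merge E(23) + (J+B)(29) = 52
Read each symbol's code off the tree from the root (left child = 0, right child = 1).

Codes:
  B: 11 (length 2)
  E: 0 (length 1)
  J: 10 (length 2)
Average code length: 81/52 = 1.5577 bits/symbol


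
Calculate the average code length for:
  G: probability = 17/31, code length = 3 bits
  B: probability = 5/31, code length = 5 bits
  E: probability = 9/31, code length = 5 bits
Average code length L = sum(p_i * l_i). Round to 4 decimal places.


Weighted contributions p_i * l_i:
  G: (17/31) * 3 = 51/31
  B: (5/31) * 5 = 25/31
  E: (9/31) * 5 = 45/31
Sum = (51 + 25 + 45)/31 = 121/31

L = 121/31 = 3.9032 bits/symbol


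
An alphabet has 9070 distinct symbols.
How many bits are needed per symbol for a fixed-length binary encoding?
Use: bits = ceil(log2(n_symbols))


log2(9070) = 13.1469
Bracket: 2^13 = 8192 < 9070 <= 2^14 = 16384
So ceil(log2(9070)) = 14

bits = ceil(log2(9070)) = ceil(13.1469) = 14 bits


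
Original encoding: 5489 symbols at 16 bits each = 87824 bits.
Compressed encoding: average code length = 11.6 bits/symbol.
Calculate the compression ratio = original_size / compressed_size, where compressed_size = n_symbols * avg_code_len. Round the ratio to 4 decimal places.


original_size = n_symbols * orig_bits = 5489 * 16 = 87824 bits
compressed_size = n_symbols * avg_code_len = 5489 * 11.6 = 63672.4 bits
ratio = original_size / compressed_size = 87824 / 63672.4 = 1.3793

Compression ratio = 1.3793


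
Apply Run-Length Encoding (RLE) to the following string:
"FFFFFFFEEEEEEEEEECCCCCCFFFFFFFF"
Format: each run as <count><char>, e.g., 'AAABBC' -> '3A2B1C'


Scanning runs left to right:
  i=0: run of 'F' x 7 -> '7F'
  i=7: run of 'E' x 10 -> '10E'
  i=17: run of 'C' x 6 -> '6C'
  i=23: run of 'F' x 8 -> '8F'

RLE = 7F10E6C8F


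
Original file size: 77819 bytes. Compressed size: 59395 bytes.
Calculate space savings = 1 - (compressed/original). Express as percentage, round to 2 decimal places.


ratio = compressed/original = 59395/77819 = 0.763245
savings = 1 - ratio = 1 - 0.763245 = 0.236755
as a percentage: 0.236755 * 100 = 23.68%

Space savings = 1 - 59395/77819 = 23.68%


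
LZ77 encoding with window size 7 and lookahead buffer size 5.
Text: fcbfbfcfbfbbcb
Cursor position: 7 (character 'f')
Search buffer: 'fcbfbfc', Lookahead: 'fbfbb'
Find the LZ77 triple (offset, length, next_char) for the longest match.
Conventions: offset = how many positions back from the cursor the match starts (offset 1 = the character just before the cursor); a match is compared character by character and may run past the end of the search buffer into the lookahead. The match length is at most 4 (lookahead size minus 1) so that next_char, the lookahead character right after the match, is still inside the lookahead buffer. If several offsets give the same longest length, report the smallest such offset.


Try each offset into the search buffer:
  offset=1 (pos 6, char 'c'): match length 0
  offset=2 (pos 5, char 'f'): match length 1
  offset=3 (pos 4, char 'b'): match length 0
  offset=4 (pos 3, char 'f'): match length 3
  offset=5 (pos 2, char 'b'): match length 0
  offset=6 (pos 1, char 'c'): match length 0
  offset=7 (pos 0, char 'f'): match length 1
Longest match has length 3 at offset 4.
next_char = character at position 7 + 3 = 10 -> 'b'

Best match: offset=4, length=3 (matching 'fbf' starting at position 3)
LZ77 triple: (4, 3, 'b')


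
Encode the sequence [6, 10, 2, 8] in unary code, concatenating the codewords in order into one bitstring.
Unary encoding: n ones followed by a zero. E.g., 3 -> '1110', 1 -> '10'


Encode each number as n ones followed by a terminating 0:
  6 -> 1111110 (7 bits)
  10 -> 11111111110 (11 bits)
  2 -> 110 (3 bits)
  8 -> 111111110 (9 bits)
Total length = 7 + 11 + 3 + 9 = 30 bits.

Unary([6, 10, 2, 8]) = 111111011111111110110111111110 (30 bits)


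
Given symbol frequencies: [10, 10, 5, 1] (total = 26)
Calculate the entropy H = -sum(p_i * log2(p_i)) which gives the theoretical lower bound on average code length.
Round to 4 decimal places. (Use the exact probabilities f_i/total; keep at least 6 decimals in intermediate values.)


Per-symbol terms -p_i * log2(p_i) with p_i = f_i/26:
  p = 10/26 = 0.384615: log2(p) = -1.378512, -p*log2(p) = 0.530197
  p = 10/26 = 0.384615: log2(p) = -1.378512, -p*log2(p) = 0.530197
  p = 5/26 = 0.192308: log2(p) = -2.378512, -p*log2(p) = 0.457406
  p = 1/26 = 0.038462: log2(p) = -4.700440, -p*log2(p) = 0.180786
H = 0.530197 + 0.530197 + 0.457406 + 0.180786 = 1.698586

H = 1.6986 bits/symbol


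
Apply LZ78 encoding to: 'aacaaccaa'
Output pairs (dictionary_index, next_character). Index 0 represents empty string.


LZ78 encoding steps:
Dictionary: {0: ''}
Step 1: w='' (idx 0), next='a' -> output (0, 'a'), add 'a' as idx 1
Step 2: w='a' (idx 1), next='c' -> output (1, 'c'), add 'ac' as idx 2
Step 3: w='a' (idx 1), next='a' -> output (1, 'a'), add 'aa' as idx 3
Step 4: w='' (idx 0), next='c' -> output (0, 'c'), add 'c' as idx 4
Step 5: w='c' (idx 4), next='a' -> output (4, 'a'), add 'ca' as idx 5
Step 6: w='a' (idx 1), end of input -> output (1, '')


Encoded: [(0, 'a'), (1, 'c'), (1, 'a'), (0, 'c'), (4, 'a'), (1, '')]


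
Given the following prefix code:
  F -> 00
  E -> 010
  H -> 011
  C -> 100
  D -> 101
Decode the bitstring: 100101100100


Decoding step by step:
Bits 100 -> C
Bits 101 -> D
Bits 100 -> C
Bits 100 -> C


Decoded message: CDCC


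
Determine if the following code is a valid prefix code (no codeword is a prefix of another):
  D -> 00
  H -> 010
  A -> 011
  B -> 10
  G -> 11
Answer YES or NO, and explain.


Checking each pair (does one codeword prefix another?):
  D='00' vs H='010': no prefix
  D='00' vs A='011': no prefix
  D='00' vs B='10': no prefix
  D='00' vs G='11': no prefix
  H='010' vs D='00': no prefix
  H='010' vs A='011': no prefix
  H='010' vs B='10': no prefix
  H='010' vs G='11': no prefix
  A='011' vs D='00': no prefix
  A='011' vs H='010': no prefix
  A='011' vs B='10': no prefix
  A='011' vs G='11': no prefix
  B='10' vs D='00': no prefix
  B='10' vs H='010': no prefix
  B='10' vs A='011': no prefix
  B='10' vs G='11': no prefix
  G='11' vs D='00': no prefix
  G='11' vs H='010': no prefix
  G='11' vs A='011': no prefix
  G='11' vs B='10': no prefix
No violation found over all pairs.

YES -- this is a valid prefix code. No codeword is a prefix of any other codeword.


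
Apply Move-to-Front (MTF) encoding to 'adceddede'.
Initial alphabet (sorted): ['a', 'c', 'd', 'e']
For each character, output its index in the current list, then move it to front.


MTF encoding:
'a': index 0 in ['a', 'c', 'd', 'e'] -> ['a', 'c', 'd', 'e']
'd': index 2 in ['a', 'c', 'd', 'e'] -> ['d', 'a', 'c', 'e']
'c': index 2 in ['d', 'a', 'c', 'e'] -> ['c', 'd', 'a', 'e']
'e': index 3 in ['c', 'd', 'a', 'e'] -> ['e', 'c', 'd', 'a']
'd': index 2 in ['e', 'c', 'd', 'a'] -> ['d', 'e', 'c', 'a']
'd': index 0 in ['d', 'e', 'c', 'a'] -> ['d', 'e', 'c', 'a']
'e': index 1 in ['d', 'e', 'c', 'a'] -> ['e', 'd', 'c', 'a']
'd': index 1 in ['e', 'd', 'c', 'a'] -> ['d', 'e', 'c', 'a']
'e': index 1 in ['d', 'e', 'c', 'a'] -> ['e', 'd', 'c', 'a']


Output: [0, 2, 2, 3, 2, 0, 1, 1, 1]


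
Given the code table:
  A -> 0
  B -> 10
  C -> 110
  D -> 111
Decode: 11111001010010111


Decoding:
111 -> D
110 -> C
0 -> A
10 -> B
10 -> B
0 -> A
10 -> B
111 -> D


Result: DCABBABD


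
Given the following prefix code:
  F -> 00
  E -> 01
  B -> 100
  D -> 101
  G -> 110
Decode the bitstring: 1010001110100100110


Decoding step by step:
Bits 101 -> D
Bits 00 -> F
Bits 01 -> E
Bits 110 -> G
Bits 100 -> B
Bits 100 -> B
Bits 110 -> G


Decoded message: DFEGBBG


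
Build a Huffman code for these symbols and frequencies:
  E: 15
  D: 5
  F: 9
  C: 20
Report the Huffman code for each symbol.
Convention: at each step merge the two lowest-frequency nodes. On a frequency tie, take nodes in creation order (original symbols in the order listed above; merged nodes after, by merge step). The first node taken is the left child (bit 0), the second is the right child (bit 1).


Huffman tree construction:
Step 1: Merge D(5) + F(9) = 14
Step 2: Merge (D+F)(14) + E(15) = 29
Step 3: Merge C(20) + ((D+F)+E)(29) = 49
Read each symbol's code off the tree from the root (left child = 0, right child = 1).

Codes:
  E: 11 (length 2)
  D: 100 (length 3)
  F: 101 (length 3)
  C: 0 (length 1)
Average code length: 92/49 = 1.8776 bits/symbol
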